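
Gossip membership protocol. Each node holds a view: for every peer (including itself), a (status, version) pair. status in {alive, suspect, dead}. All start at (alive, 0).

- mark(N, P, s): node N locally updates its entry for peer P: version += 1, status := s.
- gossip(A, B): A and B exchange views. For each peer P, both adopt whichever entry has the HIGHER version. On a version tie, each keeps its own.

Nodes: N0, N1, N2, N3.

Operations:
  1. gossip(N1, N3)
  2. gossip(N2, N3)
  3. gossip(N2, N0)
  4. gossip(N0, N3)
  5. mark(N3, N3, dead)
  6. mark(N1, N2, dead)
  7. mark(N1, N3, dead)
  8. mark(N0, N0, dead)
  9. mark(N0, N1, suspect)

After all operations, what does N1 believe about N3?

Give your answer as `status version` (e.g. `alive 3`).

Op 1: gossip N1<->N3 -> N1.N0=(alive,v0) N1.N1=(alive,v0) N1.N2=(alive,v0) N1.N3=(alive,v0) | N3.N0=(alive,v0) N3.N1=(alive,v0) N3.N2=(alive,v0) N3.N3=(alive,v0)
Op 2: gossip N2<->N3 -> N2.N0=(alive,v0) N2.N1=(alive,v0) N2.N2=(alive,v0) N2.N3=(alive,v0) | N3.N0=(alive,v0) N3.N1=(alive,v0) N3.N2=(alive,v0) N3.N3=(alive,v0)
Op 3: gossip N2<->N0 -> N2.N0=(alive,v0) N2.N1=(alive,v0) N2.N2=(alive,v0) N2.N3=(alive,v0) | N0.N0=(alive,v0) N0.N1=(alive,v0) N0.N2=(alive,v0) N0.N3=(alive,v0)
Op 4: gossip N0<->N3 -> N0.N0=(alive,v0) N0.N1=(alive,v0) N0.N2=(alive,v0) N0.N3=(alive,v0) | N3.N0=(alive,v0) N3.N1=(alive,v0) N3.N2=(alive,v0) N3.N3=(alive,v0)
Op 5: N3 marks N3=dead -> (dead,v1)
Op 6: N1 marks N2=dead -> (dead,v1)
Op 7: N1 marks N3=dead -> (dead,v1)
Op 8: N0 marks N0=dead -> (dead,v1)
Op 9: N0 marks N1=suspect -> (suspect,v1)

Answer: dead 1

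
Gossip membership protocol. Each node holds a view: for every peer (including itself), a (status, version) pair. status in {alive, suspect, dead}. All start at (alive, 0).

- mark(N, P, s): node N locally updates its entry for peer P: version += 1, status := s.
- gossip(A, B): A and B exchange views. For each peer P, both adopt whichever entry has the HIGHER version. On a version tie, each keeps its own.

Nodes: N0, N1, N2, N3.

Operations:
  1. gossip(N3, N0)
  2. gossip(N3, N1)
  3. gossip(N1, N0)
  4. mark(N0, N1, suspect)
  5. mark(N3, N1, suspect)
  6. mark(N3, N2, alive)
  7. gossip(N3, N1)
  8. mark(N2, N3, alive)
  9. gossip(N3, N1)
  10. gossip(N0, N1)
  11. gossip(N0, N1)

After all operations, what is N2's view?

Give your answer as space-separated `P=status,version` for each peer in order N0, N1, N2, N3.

Answer: N0=alive,0 N1=alive,0 N2=alive,0 N3=alive,1

Derivation:
Op 1: gossip N3<->N0 -> N3.N0=(alive,v0) N3.N1=(alive,v0) N3.N2=(alive,v0) N3.N3=(alive,v0) | N0.N0=(alive,v0) N0.N1=(alive,v0) N0.N2=(alive,v0) N0.N3=(alive,v0)
Op 2: gossip N3<->N1 -> N3.N0=(alive,v0) N3.N1=(alive,v0) N3.N2=(alive,v0) N3.N3=(alive,v0) | N1.N0=(alive,v0) N1.N1=(alive,v0) N1.N2=(alive,v0) N1.N3=(alive,v0)
Op 3: gossip N1<->N0 -> N1.N0=(alive,v0) N1.N1=(alive,v0) N1.N2=(alive,v0) N1.N3=(alive,v0) | N0.N0=(alive,v0) N0.N1=(alive,v0) N0.N2=(alive,v0) N0.N3=(alive,v0)
Op 4: N0 marks N1=suspect -> (suspect,v1)
Op 5: N3 marks N1=suspect -> (suspect,v1)
Op 6: N3 marks N2=alive -> (alive,v1)
Op 7: gossip N3<->N1 -> N3.N0=(alive,v0) N3.N1=(suspect,v1) N3.N2=(alive,v1) N3.N3=(alive,v0) | N1.N0=(alive,v0) N1.N1=(suspect,v1) N1.N2=(alive,v1) N1.N3=(alive,v0)
Op 8: N2 marks N3=alive -> (alive,v1)
Op 9: gossip N3<->N1 -> N3.N0=(alive,v0) N3.N1=(suspect,v1) N3.N2=(alive,v1) N3.N3=(alive,v0) | N1.N0=(alive,v0) N1.N1=(suspect,v1) N1.N2=(alive,v1) N1.N3=(alive,v0)
Op 10: gossip N0<->N1 -> N0.N0=(alive,v0) N0.N1=(suspect,v1) N0.N2=(alive,v1) N0.N3=(alive,v0) | N1.N0=(alive,v0) N1.N1=(suspect,v1) N1.N2=(alive,v1) N1.N3=(alive,v0)
Op 11: gossip N0<->N1 -> N0.N0=(alive,v0) N0.N1=(suspect,v1) N0.N2=(alive,v1) N0.N3=(alive,v0) | N1.N0=(alive,v0) N1.N1=(suspect,v1) N1.N2=(alive,v1) N1.N3=(alive,v0)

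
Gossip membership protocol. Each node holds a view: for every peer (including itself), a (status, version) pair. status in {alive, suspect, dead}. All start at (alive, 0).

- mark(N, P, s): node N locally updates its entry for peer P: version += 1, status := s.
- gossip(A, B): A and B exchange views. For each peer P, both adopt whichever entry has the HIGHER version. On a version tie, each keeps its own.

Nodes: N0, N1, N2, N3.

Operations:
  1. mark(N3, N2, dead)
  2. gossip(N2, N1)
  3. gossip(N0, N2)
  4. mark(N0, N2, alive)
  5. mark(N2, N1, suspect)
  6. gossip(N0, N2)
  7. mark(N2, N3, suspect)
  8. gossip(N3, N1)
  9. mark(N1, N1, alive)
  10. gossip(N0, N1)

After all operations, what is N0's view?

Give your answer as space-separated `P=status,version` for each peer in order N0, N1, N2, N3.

Op 1: N3 marks N2=dead -> (dead,v1)
Op 2: gossip N2<->N1 -> N2.N0=(alive,v0) N2.N1=(alive,v0) N2.N2=(alive,v0) N2.N3=(alive,v0) | N1.N0=(alive,v0) N1.N1=(alive,v0) N1.N2=(alive,v0) N1.N3=(alive,v0)
Op 3: gossip N0<->N2 -> N0.N0=(alive,v0) N0.N1=(alive,v0) N0.N2=(alive,v0) N0.N3=(alive,v0) | N2.N0=(alive,v0) N2.N1=(alive,v0) N2.N2=(alive,v0) N2.N3=(alive,v0)
Op 4: N0 marks N2=alive -> (alive,v1)
Op 5: N2 marks N1=suspect -> (suspect,v1)
Op 6: gossip N0<->N2 -> N0.N0=(alive,v0) N0.N1=(suspect,v1) N0.N2=(alive,v1) N0.N3=(alive,v0) | N2.N0=(alive,v0) N2.N1=(suspect,v1) N2.N2=(alive,v1) N2.N3=(alive,v0)
Op 7: N2 marks N3=suspect -> (suspect,v1)
Op 8: gossip N3<->N1 -> N3.N0=(alive,v0) N3.N1=(alive,v0) N3.N2=(dead,v1) N3.N3=(alive,v0) | N1.N0=(alive,v0) N1.N1=(alive,v0) N1.N2=(dead,v1) N1.N3=(alive,v0)
Op 9: N1 marks N1=alive -> (alive,v1)
Op 10: gossip N0<->N1 -> N0.N0=(alive,v0) N0.N1=(suspect,v1) N0.N2=(alive,v1) N0.N3=(alive,v0) | N1.N0=(alive,v0) N1.N1=(alive,v1) N1.N2=(dead,v1) N1.N3=(alive,v0)

Answer: N0=alive,0 N1=suspect,1 N2=alive,1 N3=alive,0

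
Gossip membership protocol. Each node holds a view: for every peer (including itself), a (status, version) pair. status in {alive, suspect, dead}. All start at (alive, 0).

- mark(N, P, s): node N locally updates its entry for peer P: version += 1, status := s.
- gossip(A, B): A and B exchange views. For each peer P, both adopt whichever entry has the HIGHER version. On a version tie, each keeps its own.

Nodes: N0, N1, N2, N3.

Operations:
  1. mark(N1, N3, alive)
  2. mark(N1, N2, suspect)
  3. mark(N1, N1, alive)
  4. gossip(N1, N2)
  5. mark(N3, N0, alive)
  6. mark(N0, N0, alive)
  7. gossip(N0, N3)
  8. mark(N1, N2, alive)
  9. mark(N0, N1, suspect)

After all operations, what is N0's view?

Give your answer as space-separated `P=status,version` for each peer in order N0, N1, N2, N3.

Op 1: N1 marks N3=alive -> (alive,v1)
Op 2: N1 marks N2=suspect -> (suspect,v1)
Op 3: N1 marks N1=alive -> (alive,v1)
Op 4: gossip N1<->N2 -> N1.N0=(alive,v0) N1.N1=(alive,v1) N1.N2=(suspect,v1) N1.N3=(alive,v1) | N2.N0=(alive,v0) N2.N1=(alive,v1) N2.N2=(suspect,v1) N2.N3=(alive,v1)
Op 5: N3 marks N0=alive -> (alive,v1)
Op 6: N0 marks N0=alive -> (alive,v1)
Op 7: gossip N0<->N3 -> N0.N0=(alive,v1) N0.N1=(alive,v0) N0.N2=(alive,v0) N0.N3=(alive,v0) | N3.N0=(alive,v1) N3.N1=(alive,v0) N3.N2=(alive,v0) N3.N3=(alive,v0)
Op 8: N1 marks N2=alive -> (alive,v2)
Op 9: N0 marks N1=suspect -> (suspect,v1)

Answer: N0=alive,1 N1=suspect,1 N2=alive,0 N3=alive,0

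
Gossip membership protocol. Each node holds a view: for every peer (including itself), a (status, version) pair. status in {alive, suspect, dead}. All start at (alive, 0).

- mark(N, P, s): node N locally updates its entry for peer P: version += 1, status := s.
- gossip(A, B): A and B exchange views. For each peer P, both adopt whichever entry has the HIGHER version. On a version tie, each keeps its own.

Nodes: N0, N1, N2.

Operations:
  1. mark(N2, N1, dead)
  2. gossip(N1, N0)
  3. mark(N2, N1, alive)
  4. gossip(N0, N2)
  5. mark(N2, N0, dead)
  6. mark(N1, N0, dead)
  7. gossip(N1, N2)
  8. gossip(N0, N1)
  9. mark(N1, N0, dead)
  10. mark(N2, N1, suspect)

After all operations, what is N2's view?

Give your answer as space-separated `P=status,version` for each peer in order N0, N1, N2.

Answer: N0=dead,1 N1=suspect,3 N2=alive,0

Derivation:
Op 1: N2 marks N1=dead -> (dead,v1)
Op 2: gossip N1<->N0 -> N1.N0=(alive,v0) N1.N1=(alive,v0) N1.N2=(alive,v0) | N0.N0=(alive,v0) N0.N1=(alive,v0) N0.N2=(alive,v0)
Op 3: N2 marks N1=alive -> (alive,v2)
Op 4: gossip N0<->N2 -> N0.N0=(alive,v0) N0.N1=(alive,v2) N0.N2=(alive,v0) | N2.N0=(alive,v0) N2.N1=(alive,v2) N2.N2=(alive,v0)
Op 5: N2 marks N0=dead -> (dead,v1)
Op 6: N1 marks N0=dead -> (dead,v1)
Op 7: gossip N1<->N2 -> N1.N0=(dead,v1) N1.N1=(alive,v2) N1.N2=(alive,v0) | N2.N0=(dead,v1) N2.N1=(alive,v2) N2.N2=(alive,v0)
Op 8: gossip N0<->N1 -> N0.N0=(dead,v1) N0.N1=(alive,v2) N0.N2=(alive,v0) | N1.N0=(dead,v1) N1.N1=(alive,v2) N1.N2=(alive,v0)
Op 9: N1 marks N0=dead -> (dead,v2)
Op 10: N2 marks N1=suspect -> (suspect,v3)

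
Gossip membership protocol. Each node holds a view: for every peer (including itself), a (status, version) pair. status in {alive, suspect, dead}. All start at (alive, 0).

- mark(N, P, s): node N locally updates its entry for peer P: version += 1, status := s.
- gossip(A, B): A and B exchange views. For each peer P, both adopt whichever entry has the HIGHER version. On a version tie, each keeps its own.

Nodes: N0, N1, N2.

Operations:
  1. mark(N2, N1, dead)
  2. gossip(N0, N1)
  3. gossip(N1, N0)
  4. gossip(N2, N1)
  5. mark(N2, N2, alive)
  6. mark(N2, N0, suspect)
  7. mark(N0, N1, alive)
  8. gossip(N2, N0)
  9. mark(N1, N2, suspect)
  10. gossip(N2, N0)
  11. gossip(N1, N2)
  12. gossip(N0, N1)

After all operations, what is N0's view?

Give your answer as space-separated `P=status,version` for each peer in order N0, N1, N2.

Op 1: N2 marks N1=dead -> (dead,v1)
Op 2: gossip N0<->N1 -> N0.N0=(alive,v0) N0.N1=(alive,v0) N0.N2=(alive,v0) | N1.N0=(alive,v0) N1.N1=(alive,v0) N1.N2=(alive,v0)
Op 3: gossip N1<->N0 -> N1.N0=(alive,v0) N1.N1=(alive,v0) N1.N2=(alive,v0) | N0.N0=(alive,v0) N0.N1=(alive,v0) N0.N2=(alive,v0)
Op 4: gossip N2<->N1 -> N2.N0=(alive,v0) N2.N1=(dead,v1) N2.N2=(alive,v0) | N1.N0=(alive,v0) N1.N1=(dead,v1) N1.N2=(alive,v0)
Op 5: N2 marks N2=alive -> (alive,v1)
Op 6: N2 marks N0=suspect -> (suspect,v1)
Op 7: N0 marks N1=alive -> (alive,v1)
Op 8: gossip N2<->N0 -> N2.N0=(suspect,v1) N2.N1=(dead,v1) N2.N2=(alive,v1) | N0.N0=(suspect,v1) N0.N1=(alive,v1) N0.N2=(alive,v1)
Op 9: N1 marks N2=suspect -> (suspect,v1)
Op 10: gossip N2<->N0 -> N2.N0=(suspect,v1) N2.N1=(dead,v1) N2.N2=(alive,v1) | N0.N0=(suspect,v1) N0.N1=(alive,v1) N0.N2=(alive,v1)
Op 11: gossip N1<->N2 -> N1.N0=(suspect,v1) N1.N1=(dead,v1) N1.N2=(suspect,v1) | N2.N0=(suspect,v1) N2.N1=(dead,v1) N2.N2=(alive,v1)
Op 12: gossip N0<->N1 -> N0.N0=(suspect,v1) N0.N1=(alive,v1) N0.N2=(alive,v1) | N1.N0=(suspect,v1) N1.N1=(dead,v1) N1.N2=(suspect,v1)

Answer: N0=suspect,1 N1=alive,1 N2=alive,1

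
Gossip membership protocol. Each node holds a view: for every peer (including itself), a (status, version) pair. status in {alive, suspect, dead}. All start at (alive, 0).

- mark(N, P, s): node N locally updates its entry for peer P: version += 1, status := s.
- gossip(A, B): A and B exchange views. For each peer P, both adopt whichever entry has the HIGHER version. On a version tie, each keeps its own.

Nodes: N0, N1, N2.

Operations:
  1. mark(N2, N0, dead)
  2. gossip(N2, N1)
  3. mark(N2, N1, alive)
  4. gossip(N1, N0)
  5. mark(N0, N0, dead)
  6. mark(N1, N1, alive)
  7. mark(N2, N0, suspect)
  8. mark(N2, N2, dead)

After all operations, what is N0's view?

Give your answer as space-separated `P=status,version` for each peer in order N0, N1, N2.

Op 1: N2 marks N0=dead -> (dead,v1)
Op 2: gossip N2<->N1 -> N2.N0=(dead,v1) N2.N1=(alive,v0) N2.N2=(alive,v0) | N1.N0=(dead,v1) N1.N1=(alive,v0) N1.N2=(alive,v0)
Op 3: N2 marks N1=alive -> (alive,v1)
Op 4: gossip N1<->N0 -> N1.N0=(dead,v1) N1.N1=(alive,v0) N1.N2=(alive,v0) | N0.N0=(dead,v1) N0.N1=(alive,v0) N0.N2=(alive,v0)
Op 5: N0 marks N0=dead -> (dead,v2)
Op 6: N1 marks N1=alive -> (alive,v1)
Op 7: N2 marks N0=suspect -> (suspect,v2)
Op 8: N2 marks N2=dead -> (dead,v1)

Answer: N0=dead,2 N1=alive,0 N2=alive,0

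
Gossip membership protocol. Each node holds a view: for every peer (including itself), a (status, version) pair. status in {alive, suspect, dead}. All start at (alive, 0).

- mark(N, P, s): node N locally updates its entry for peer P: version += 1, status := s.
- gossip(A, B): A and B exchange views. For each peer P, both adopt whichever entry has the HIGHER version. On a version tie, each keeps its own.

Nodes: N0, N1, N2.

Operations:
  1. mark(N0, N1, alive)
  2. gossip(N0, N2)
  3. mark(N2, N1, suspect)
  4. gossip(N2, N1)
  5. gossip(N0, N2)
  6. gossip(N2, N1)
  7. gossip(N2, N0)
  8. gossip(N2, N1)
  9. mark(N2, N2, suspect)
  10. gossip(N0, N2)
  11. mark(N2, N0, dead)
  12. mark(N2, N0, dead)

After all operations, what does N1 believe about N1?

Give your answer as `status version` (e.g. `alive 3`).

Op 1: N0 marks N1=alive -> (alive,v1)
Op 2: gossip N0<->N2 -> N0.N0=(alive,v0) N0.N1=(alive,v1) N0.N2=(alive,v0) | N2.N0=(alive,v0) N2.N1=(alive,v1) N2.N2=(alive,v0)
Op 3: N2 marks N1=suspect -> (suspect,v2)
Op 4: gossip N2<->N1 -> N2.N0=(alive,v0) N2.N1=(suspect,v2) N2.N2=(alive,v0) | N1.N0=(alive,v0) N1.N1=(suspect,v2) N1.N2=(alive,v0)
Op 5: gossip N0<->N2 -> N0.N0=(alive,v0) N0.N1=(suspect,v2) N0.N2=(alive,v0) | N2.N0=(alive,v0) N2.N1=(suspect,v2) N2.N2=(alive,v0)
Op 6: gossip N2<->N1 -> N2.N0=(alive,v0) N2.N1=(suspect,v2) N2.N2=(alive,v0) | N1.N0=(alive,v0) N1.N1=(suspect,v2) N1.N2=(alive,v0)
Op 7: gossip N2<->N0 -> N2.N0=(alive,v0) N2.N1=(suspect,v2) N2.N2=(alive,v0) | N0.N0=(alive,v0) N0.N1=(suspect,v2) N0.N2=(alive,v0)
Op 8: gossip N2<->N1 -> N2.N0=(alive,v0) N2.N1=(suspect,v2) N2.N2=(alive,v0) | N1.N0=(alive,v0) N1.N1=(suspect,v2) N1.N2=(alive,v0)
Op 9: N2 marks N2=suspect -> (suspect,v1)
Op 10: gossip N0<->N2 -> N0.N0=(alive,v0) N0.N1=(suspect,v2) N0.N2=(suspect,v1) | N2.N0=(alive,v0) N2.N1=(suspect,v2) N2.N2=(suspect,v1)
Op 11: N2 marks N0=dead -> (dead,v1)
Op 12: N2 marks N0=dead -> (dead,v2)

Answer: suspect 2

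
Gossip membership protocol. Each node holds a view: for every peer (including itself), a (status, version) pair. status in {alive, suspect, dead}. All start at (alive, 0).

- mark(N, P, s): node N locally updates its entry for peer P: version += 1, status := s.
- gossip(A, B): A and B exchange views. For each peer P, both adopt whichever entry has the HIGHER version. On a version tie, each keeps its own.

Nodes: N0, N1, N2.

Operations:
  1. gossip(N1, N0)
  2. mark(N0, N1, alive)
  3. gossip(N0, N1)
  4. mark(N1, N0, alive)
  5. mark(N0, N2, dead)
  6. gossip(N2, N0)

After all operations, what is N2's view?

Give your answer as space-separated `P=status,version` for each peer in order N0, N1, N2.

Answer: N0=alive,0 N1=alive,1 N2=dead,1

Derivation:
Op 1: gossip N1<->N0 -> N1.N0=(alive,v0) N1.N1=(alive,v0) N1.N2=(alive,v0) | N0.N0=(alive,v0) N0.N1=(alive,v0) N0.N2=(alive,v0)
Op 2: N0 marks N1=alive -> (alive,v1)
Op 3: gossip N0<->N1 -> N0.N0=(alive,v0) N0.N1=(alive,v1) N0.N2=(alive,v0) | N1.N0=(alive,v0) N1.N1=(alive,v1) N1.N2=(alive,v0)
Op 4: N1 marks N0=alive -> (alive,v1)
Op 5: N0 marks N2=dead -> (dead,v1)
Op 6: gossip N2<->N0 -> N2.N0=(alive,v0) N2.N1=(alive,v1) N2.N2=(dead,v1) | N0.N0=(alive,v0) N0.N1=(alive,v1) N0.N2=(dead,v1)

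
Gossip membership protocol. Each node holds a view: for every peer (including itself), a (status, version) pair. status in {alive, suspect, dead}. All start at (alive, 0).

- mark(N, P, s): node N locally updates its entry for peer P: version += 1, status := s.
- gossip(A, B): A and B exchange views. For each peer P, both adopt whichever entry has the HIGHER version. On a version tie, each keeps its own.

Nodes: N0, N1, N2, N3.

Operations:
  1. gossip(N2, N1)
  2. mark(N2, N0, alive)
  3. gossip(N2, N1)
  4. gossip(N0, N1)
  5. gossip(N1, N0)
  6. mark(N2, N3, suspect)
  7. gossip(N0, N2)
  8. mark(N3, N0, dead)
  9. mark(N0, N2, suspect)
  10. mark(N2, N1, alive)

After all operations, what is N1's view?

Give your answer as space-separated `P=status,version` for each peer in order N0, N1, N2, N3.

Op 1: gossip N2<->N1 -> N2.N0=(alive,v0) N2.N1=(alive,v0) N2.N2=(alive,v0) N2.N3=(alive,v0) | N1.N0=(alive,v0) N1.N1=(alive,v0) N1.N2=(alive,v0) N1.N3=(alive,v0)
Op 2: N2 marks N0=alive -> (alive,v1)
Op 3: gossip N2<->N1 -> N2.N0=(alive,v1) N2.N1=(alive,v0) N2.N2=(alive,v0) N2.N3=(alive,v0) | N1.N0=(alive,v1) N1.N1=(alive,v0) N1.N2=(alive,v0) N1.N3=(alive,v0)
Op 4: gossip N0<->N1 -> N0.N0=(alive,v1) N0.N1=(alive,v0) N0.N2=(alive,v0) N0.N3=(alive,v0) | N1.N0=(alive,v1) N1.N1=(alive,v0) N1.N2=(alive,v0) N1.N3=(alive,v0)
Op 5: gossip N1<->N0 -> N1.N0=(alive,v1) N1.N1=(alive,v0) N1.N2=(alive,v0) N1.N3=(alive,v0) | N0.N0=(alive,v1) N0.N1=(alive,v0) N0.N2=(alive,v0) N0.N3=(alive,v0)
Op 6: N2 marks N3=suspect -> (suspect,v1)
Op 7: gossip N0<->N2 -> N0.N0=(alive,v1) N0.N1=(alive,v0) N0.N2=(alive,v0) N0.N3=(suspect,v1) | N2.N0=(alive,v1) N2.N1=(alive,v0) N2.N2=(alive,v0) N2.N3=(suspect,v1)
Op 8: N3 marks N0=dead -> (dead,v1)
Op 9: N0 marks N2=suspect -> (suspect,v1)
Op 10: N2 marks N1=alive -> (alive,v1)

Answer: N0=alive,1 N1=alive,0 N2=alive,0 N3=alive,0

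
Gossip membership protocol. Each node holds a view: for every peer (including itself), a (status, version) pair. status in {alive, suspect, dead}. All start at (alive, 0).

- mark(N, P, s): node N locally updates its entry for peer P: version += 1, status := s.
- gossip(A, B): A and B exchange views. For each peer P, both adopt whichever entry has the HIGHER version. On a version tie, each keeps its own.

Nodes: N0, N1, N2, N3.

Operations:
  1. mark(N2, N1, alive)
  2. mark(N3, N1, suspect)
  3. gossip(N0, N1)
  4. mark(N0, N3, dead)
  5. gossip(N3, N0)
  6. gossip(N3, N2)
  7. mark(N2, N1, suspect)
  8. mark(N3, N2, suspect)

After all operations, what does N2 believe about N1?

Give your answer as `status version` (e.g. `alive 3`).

Answer: suspect 2

Derivation:
Op 1: N2 marks N1=alive -> (alive,v1)
Op 2: N3 marks N1=suspect -> (suspect,v1)
Op 3: gossip N0<->N1 -> N0.N0=(alive,v0) N0.N1=(alive,v0) N0.N2=(alive,v0) N0.N3=(alive,v0) | N1.N0=(alive,v0) N1.N1=(alive,v0) N1.N2=(alive,v0) N1.N3=(alive,v0)
Op 4: N0 marks N3=dead -> (dead,v1)
Op 5: gossip N3<->N0 -> N3.N0=(alive,v0) N3.N1=(suspect,v1) N3.N2=(alive,v0) N3.N3=(dead,v1) | N0.N0=(alive,v0) N0.N1=(suspect,v1) N0.N2=(alive,v0) N0.N3=(dead,v1)
Op 6: gossip N3<->N2 -> N3.N0=(alive,v0) N3.N1=(suspect,v1) N3.N2=(alive,v0) N3.N3=(dead,v1) | N2.N0=(alive,v0) N2.N1=(alive,v1) N2.N2=(alive,v0) N2.N3=(dead,v1)
Op 7: N2 marks N1=suspect -> (suspect,v2)
Op 8: N3 marks N2=suspect -> (suspect,v1)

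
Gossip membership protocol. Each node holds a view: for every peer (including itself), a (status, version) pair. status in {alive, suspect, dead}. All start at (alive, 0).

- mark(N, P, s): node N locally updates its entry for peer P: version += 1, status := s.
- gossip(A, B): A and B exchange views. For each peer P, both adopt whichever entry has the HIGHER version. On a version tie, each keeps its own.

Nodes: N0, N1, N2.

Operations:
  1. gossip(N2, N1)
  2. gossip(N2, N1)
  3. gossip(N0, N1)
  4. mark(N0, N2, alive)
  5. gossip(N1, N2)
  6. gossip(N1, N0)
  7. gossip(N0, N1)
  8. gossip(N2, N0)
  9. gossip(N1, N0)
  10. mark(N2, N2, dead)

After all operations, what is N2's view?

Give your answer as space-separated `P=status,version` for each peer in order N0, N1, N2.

Op 1: gossip N2<->N1 -> N2.N0=(alive,v0) N2.N1=(alive,v0) N2.N2=(alive,v0) | N1.N0=(alive,v0) N1.N1=(alive,v0) N1.N2=(alive,v0)
Op 2: gossip N2<->N1 -> N2.N0=(alive,v0) N2.N1=(alive,v0) N2.N2=(alive,v0) | N1.N0=(alive,v0) N1.N1=(alive,v0) N1.N2=(alive,v0)
Op 3: gossip N0<->N1 -> N0.N0=(alive,v0) N0.N1=(alive,v0) N0.N2=(alive,v0) | N1.N0=(alive,v0) N1.N1=(alive,v0) N1.N2=(alive,v0)
Op 4: N0 marks N2=alive -> (alive,v1)
Op 5: gossip N1<->N2 -> N1.N0=(alive,v0) N1.N1=(alive,v0) N1.N2=(alive,v0) | N2.N0=(alive,v0) N2.N1=(alive,v0) N2.N2=(alive,v0)
Op 6: gossip N1<->N0 -> N1.N0=(alive,v0) N1.N1=(alive,v0) N1.N2=(alive,v1) | N0.N0=(alive,v0) N0.N1=(alive,v0) N0.N2=(alive,v1)
Op 7: gossip N0<->N1 -> N0.N0=(alive,v0) N0.N1=(alive,v0) N0.N2=(alive,v1) | N1.N0=(alive,v0) N1.N1=(alive,v0) N1.N2=(alive,v1)
Op 8: gossip N2<->N0 -> N2.N0=(alive,v0) N2.N1=(alive,v0) N2.N2=(alive,v1) | N0.N0=(alive,v0) N0.N1=(alive,v0) N0.N2=(alive,v1)
Op 9: gossip N1<->N0 -> N1.N0=(alive,v0) N1.N1=(alive,v0) N1.N2=(alive,v1) | N0.N0=(alive,v0) N0.N1=(alive,v0) N0.N2=(alive,v1)
Op 10: N2 marks N2=dead -> (dead,v2)

Answer: N0=alive,0 N1=alive,0 N2=dead,2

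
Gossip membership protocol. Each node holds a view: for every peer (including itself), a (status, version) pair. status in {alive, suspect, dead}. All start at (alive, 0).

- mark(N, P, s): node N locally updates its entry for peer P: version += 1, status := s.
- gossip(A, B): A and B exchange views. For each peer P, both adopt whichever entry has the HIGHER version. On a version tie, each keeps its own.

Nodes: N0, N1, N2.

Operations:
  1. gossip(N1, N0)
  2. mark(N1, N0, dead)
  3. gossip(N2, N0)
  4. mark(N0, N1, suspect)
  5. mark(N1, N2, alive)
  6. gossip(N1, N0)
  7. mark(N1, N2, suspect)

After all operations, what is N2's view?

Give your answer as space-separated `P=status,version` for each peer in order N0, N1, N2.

Op 1: gossip N1<->N0 -> N1.N0=(alive,v0) N1.N1=(alive,v0) N1.N2=(alive,v0) | N0.N0=(alive,v0) N0.N1=(alive,v0) N0.N2=(alive,v0)
Op 2: N1 marks N0=dead -> (dead,v1)
Op 3: gossip N2<->N0 -> N2.N0=(alive,v0) N2.N1=(alive,v0) N2.N2=(alive,v0) | N0.N0=(alive,v0) N0.N1=(alive,v0) N0.N2=(alive,v0)
Op 4: N0 marks N1=suspect -> (suspect,v1)
Op 5: N1 marks N2=alive -> (alive,v1)
Op 6: gossip N1<->N0 -> N1.N0=(dead,v1) N1.N1=(suspect,v1) N1.N2=(alive,v1) | N0.N0=(dead,v1) N0.N1=(suspect,v1) N0.N2=(alive,v1)
Op 7: N1 marks N2=suspect -> (suspect,v2)

Answer: N0=alive,0 N1=alive,0 N2=alive,0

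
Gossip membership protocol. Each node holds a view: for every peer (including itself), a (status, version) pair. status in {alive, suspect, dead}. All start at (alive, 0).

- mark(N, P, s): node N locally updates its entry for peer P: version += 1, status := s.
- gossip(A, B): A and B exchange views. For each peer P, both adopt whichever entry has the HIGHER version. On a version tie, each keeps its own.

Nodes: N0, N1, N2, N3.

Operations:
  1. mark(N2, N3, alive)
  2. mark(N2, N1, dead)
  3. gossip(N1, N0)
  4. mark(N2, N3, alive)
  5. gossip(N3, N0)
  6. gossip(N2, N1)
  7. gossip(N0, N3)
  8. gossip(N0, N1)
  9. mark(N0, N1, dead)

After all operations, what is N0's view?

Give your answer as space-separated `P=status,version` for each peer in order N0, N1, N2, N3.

Op 1: N2 marks N3=alive -> (alive,v1)
Op 2: N2 marks N1=dead -> (dead,v1)
Op 3: gossip N1<->N0 -> N1.N0=(alive,v0) N1.N1=(alive,v0) N1.N2=(alive,v0) N1.N3=(alive,v0) | N0.N0=(alive,v0) N0.N1=(alive,v0) N0.N2=(alive,v0) N0.N3=(alive,v0)
Op 4: N2 marks N3=alive -> (alive,v2)
Op 5: gossip N3<->N0 -> N3.N0=(alive,v0) N3.N1=(alive,v0) N3.N2=(alive,v0) N3.N3=(alive,v0) | N0.N0=(alive,v0) N0.N1=(alive,v0) N0.N2=(alive,v0) N0.N3=(alive,v0)
Op 6: gossip N2<->N1 -> N2.N0=(alive,v0) N2.N1=(dead,v1) N2.N2=(alive,v0) N2.N3=(alive,v2) | N1.N0=(alive,v0) N1.N1=(dead,v1) N1.N2=(alive,v0) N1.N3=(alive,v2)
Op 7: gossip N0<->N3 -> N0.N0=(alive,v0) N0.N1=(alive,v0) N0.N2=(alive,v0) N0.N3=(alive,v0) | N3.N0=(alive,v0) N3.N1=(alive,v0) N3.N2=(alive,v0) N3.N3=(alive,v0)
Op 8: gossip N0<->N1 -> N0.N0=(alive,v0) N0.N1=(dead,v1) N0.N2=(alive,v0) N0.N3=(alive,v2) | N1.N0=(alive,v0) N1.N1=(dead,v1) N1.N2=(alive,v0) N1.N3=(alive,v2)
Op 9: N0 marks N1=dead -> (dead,v2)

Answer: N0=alive,0 N1=dead,2 N2=alive,0 N3=alive,2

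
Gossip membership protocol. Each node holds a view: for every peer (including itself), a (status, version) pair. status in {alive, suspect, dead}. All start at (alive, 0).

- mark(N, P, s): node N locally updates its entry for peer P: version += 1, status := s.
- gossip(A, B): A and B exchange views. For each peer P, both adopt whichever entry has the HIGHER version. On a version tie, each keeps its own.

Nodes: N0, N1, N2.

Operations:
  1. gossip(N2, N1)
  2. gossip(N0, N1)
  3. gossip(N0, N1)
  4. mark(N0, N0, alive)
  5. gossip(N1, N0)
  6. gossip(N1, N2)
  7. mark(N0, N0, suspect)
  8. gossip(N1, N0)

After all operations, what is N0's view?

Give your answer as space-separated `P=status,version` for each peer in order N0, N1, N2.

Answer: N0=suspect,2 N1=alive,0 N2=alive,0

Derivation:
Op 1: gossip N2<->N1 -> N2.N0=(alive,v0) N2.N1=(alive,v0) N2.N2=(alive,v0) | N1.N0=(alive,v0) N1.N1=(alive,v0) N1.N2=(alive,v0)
Op 2: gossip N0<->N1 -> N0.N0=(alive,v0) N0.N1=(alive,v0) N0.N2=(alive,v0) | N1.N0=(alive,v0) N1.N1=(alive,v0) N1.N2=(alive,v0)
Op 3: gossip N0<->N1 -> N0.N0=(alive,v0) N0.N1=(alive,v0) N0.N2=(alive,v0) | N1.N0=(alive,v0) N1.N1=(alive,v0) N1.N2=(alive,v0)
Op 4: N0 marks N0=alive -> (alive,v1)
Op 5: gossip N1<->N0 -> N1.N0=(alive,v1) N1.N1=(alive,v0) N1.N2=(alive,v0) | N0.N0=(alive,v1) N0.N1=(alive,v0) N0.N2=(alive,v0)
Op 6: gossip N1<->N2 -> N1.N0=(alive,v1) N1.N1=(alive,v0) N1.N2=(alive,v0) | N2.N0=(alive,v1) N2.N1=(alive,v0) N2.N2=(alive,v0)
Op 7: N0 marks N0=suspect -> (suspect,v2)
Op 8: gossip N1<->N0 -> N1.N0=(suspect,v2) N1.N1=(alive,v0) N1.N2=(alive,v0) | N0.N0=(suspect,v2) N0.N1=(alive,v0) N0.N2=(alive,v0)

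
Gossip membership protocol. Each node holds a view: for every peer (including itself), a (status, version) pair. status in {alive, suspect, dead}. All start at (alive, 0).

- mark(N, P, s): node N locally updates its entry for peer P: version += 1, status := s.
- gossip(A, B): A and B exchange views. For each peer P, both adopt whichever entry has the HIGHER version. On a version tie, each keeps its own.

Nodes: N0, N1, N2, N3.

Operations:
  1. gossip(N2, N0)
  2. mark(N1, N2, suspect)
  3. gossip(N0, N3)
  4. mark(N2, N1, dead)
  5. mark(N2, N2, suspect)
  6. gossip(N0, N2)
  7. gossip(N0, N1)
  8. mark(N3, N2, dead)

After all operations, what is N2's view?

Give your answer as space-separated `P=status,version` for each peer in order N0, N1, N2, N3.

Answer: N0=alive,0 N1=dead,1 N2=suspect,1 N3=alive,0

Derivation:
Op 1: gossip N2<->N0 -> N2.N0=(alive,v0) N2.N1=(alive,v0) N2.N2=(alive,v0) N2.N3=(alive,v0) | N0.N0=(alive,v0) N0.N1=(alive,v0) N0.N2=(alive,v0) N0.N3=(alive,v0)
Op 2: N1 marks N2=suspect -> (suspect,v1)
Op 3: gossip N0<->N3 -> N0.N0=(alive,v0) N0.N1=(alive,v0) N0.N2=(alive,v0) N0.N3=(alive,v0) | N3.N0=(alive,v0) N3.N1=(alive,v0) N3.N2=(alive,v0) N3.N3=(alive,v0)
Op 4: N2 marks N1=dead -> (dead,v1)
Op 5: N2 marks N2=suspect -> (suspect,v1)
Op 6: gossip N0<->N2 -> N0.N0=(alive,v0) N0.N1=(dead,v1) N0.N2=(suspect,v1) N0.N3=(alive,v0) | N2.N0=(alive,v0) N2.N1=(dead,v1) N2.N2=(suspect,v1) N2.N3=(alive,v0)
Op 7: gossip N0<->N1 -> N0.N0=(alive,v0) N0.N1=(dead,v1) N0.N2=(suspect,v1) N0.N3=(alive,v0) | N1.N0=(alive,v0) N1.N1=(dead,v1) N1.N2=(suspect,v1) N1.N3=(alive,v0)
Op 8: N3 marks N2=dead -> (dead,v1)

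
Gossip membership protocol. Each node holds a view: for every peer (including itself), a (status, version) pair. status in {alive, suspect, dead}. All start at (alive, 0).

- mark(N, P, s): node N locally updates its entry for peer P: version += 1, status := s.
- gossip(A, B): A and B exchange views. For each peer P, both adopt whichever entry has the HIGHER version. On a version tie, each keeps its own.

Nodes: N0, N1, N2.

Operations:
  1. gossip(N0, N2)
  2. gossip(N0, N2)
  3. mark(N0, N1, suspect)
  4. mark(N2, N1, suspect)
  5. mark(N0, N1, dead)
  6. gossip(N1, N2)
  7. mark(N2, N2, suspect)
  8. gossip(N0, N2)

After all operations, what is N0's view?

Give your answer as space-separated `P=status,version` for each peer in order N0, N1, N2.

Answer: N0=alive,0 N1=dead,2 N2=suspect,1

Derivation:
Op 1: gossip N0<->N2 -> N0.N0=(alive,v0) N0.N1=(alive,v0) N0.N2=(alive,v0) | N2.N0=(alive,v0) N2.N1=(alive,v0) N2.N2=(alive,v0)
Op 2: gossip N0<->N2 -> N0.N0=(alive,v0) N0.N1=(alive,v0) N0.N2=(alive,v0) | N2.N0=(alive,v0) N2.N1=(alive,v0) N2.N2=(alive,v0)
Op 3: N0 marks N1=suspect -> (suspect,v1)
Op 4: N2 marks N1=suspect -> (suspect,v1)
Op 5: N0 marks N1=dead -> (dead,v2)
Op 6: gossip N1<->N2 -> N1.N0=(alive,v0) N1.N1=(suspect,v1) N1.N2=(alive,v0) | N2.N0=(alive,v0) N2.N1=(suspect,v1) N2.N2=(alive,v0)
Op 7: N2 marks N2=suspect -> (suspect,v1)
Op 8: gossip N0<->N2 -> N0.N0=(alive,v0) N0.N1=(dead,v2) N0.N2=(suspect,v1) | N2.N0=(alive,v0) N2.N1=(dead,v2) N2.N2=(suspect,v1)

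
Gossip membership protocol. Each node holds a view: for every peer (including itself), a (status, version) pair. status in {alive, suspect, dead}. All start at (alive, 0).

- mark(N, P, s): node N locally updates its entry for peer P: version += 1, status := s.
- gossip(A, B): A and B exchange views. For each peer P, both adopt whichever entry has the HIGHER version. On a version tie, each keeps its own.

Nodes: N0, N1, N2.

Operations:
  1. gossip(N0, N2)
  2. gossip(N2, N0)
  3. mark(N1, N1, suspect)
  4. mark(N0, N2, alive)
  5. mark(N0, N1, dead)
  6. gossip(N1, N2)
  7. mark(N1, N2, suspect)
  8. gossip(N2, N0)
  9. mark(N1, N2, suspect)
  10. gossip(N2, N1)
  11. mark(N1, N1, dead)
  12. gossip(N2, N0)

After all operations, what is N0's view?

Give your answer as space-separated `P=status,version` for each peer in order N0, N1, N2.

Op 1: gossip N0<->N2 -> N0.N0=(alive,v0) N0.N1=(alive,v0) N0.N2=(alive,v0) | N2.N0=(alive,v0) N2.N1=(alive,v0) N2.N2=(alive,v0)
Op 2: gossip N2<->N0 -> N2.N0=(alive,v0) N2.N1=(alive,v0) N2.N2=(alive,v0) | N0.N0=(alive,v0) N0.N1=(alive,v0) N0.N2=(alive,v0)
Op 3: N1 marks N1=suspect -> (suspect,v1)
Op 4: N0 marks N2=alive -> (alive,v1)
Op 5: N0 marks N1=dead -> (dead,v1)
Op 6: gossip N1<->N2 -> N1.N0=(alive,v0) N1.N1=(suspect,v1) N1.N2=(alive,v0) | N2.N0=(alive,v0) N2.N1=(suspect,v1) N2.N2=(alive,v0)
Op 7: N1 marks N2=suspect -> (suspect,v1)
Op 8: gossip N2<->N0 -> N2.N0=(alive,v0) N2.N1=(suspect,v1) N2.N2=(alive,v1) | N0.N0=(alive,v0) N0.N1=(dead,v1) N0.N2=(alive,v1)
Op 9: N1 marks N2=suspect -> (suspect,v2)
Op 10: gossip N2<->N1 -> N2.N0=(alive,v0) N2.N1=(suspect,v1) N2.N2=(suspect,v2) | N1.N0=(alive,v0) N1.N1=(suspect,v1) N1.N2=(suspect,v2)
Op 11: N1 marks N1=dead -> (dead,v2)
Op 12: gossip N2<->N0 -> N2.N0=(alive,v0) N2.N1=(suspect,v1) N2.N2=(suspect,v2) | N0.N0=(alive,v0) N0.N1=(dead,v1) N0.N2=(suspect,v2)

Answer: N0=alive,0 N1=dead,1 N2=suspect,2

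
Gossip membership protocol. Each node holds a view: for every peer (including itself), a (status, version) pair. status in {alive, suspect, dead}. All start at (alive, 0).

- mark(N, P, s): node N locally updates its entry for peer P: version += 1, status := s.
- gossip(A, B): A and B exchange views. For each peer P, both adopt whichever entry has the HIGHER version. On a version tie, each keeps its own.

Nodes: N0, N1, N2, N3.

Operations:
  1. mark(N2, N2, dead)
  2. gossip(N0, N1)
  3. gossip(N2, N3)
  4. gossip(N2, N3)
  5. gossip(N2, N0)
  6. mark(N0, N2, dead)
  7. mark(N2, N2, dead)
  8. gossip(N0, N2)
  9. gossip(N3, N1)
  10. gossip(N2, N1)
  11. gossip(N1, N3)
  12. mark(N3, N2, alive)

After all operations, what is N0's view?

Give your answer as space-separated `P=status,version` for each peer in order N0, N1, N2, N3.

Op 1: N2 marks N2=dead -> (dead,v1)
Op 2: gossip N0<->N1 -> N0.N0=(alive,v0) N0.N1=(alive,v0) N0.N2=(alive,v0) N0.N3=(alive,v0) | N1.N0=(alive,v0) N1.N1=(alive,v0) N1.N2=(alive,v0) N1.N3=(alive,v0)
Op 3: gossip N2<->N3 -> N2.N0=(alive,v0) N2.N1=(alive,v0) N2.N2=(dead,v1) N2.N3=(alive,v0) | N3.N0=(alive,v0) N3.N1=(alive,v0) N3.N2=(dead,v1) N3.N3=(alive,v0)
Op 4: gossip N2<->N3 -> N2.N0=(alive,v0) N2.N1=(alive,v0) N2.N2=(dead,v1) N2.N3=(alive,v0) | N3.N0=(alive,v0) N3.N1=(alive,v0) N3.N2=(dead,v1) N3.N3=(alive,v0)
Op 5: gossip N2<->N0 -> N2.N0=(alive,v0) N2.N1=(alive,v0) N2.N2=(dead,v1) N2.N3=(alive,v0) | N0.N0=(alive,v0) N0.N1=(alive,v0) N0.N2=(dead,v1) N0.N3=(alive,v0)
Op 6: N0 marks N2=dead -> (dead,v2)
Op 7: N2 marks N2=dead -> (dead,v2)
Op 8: gossip N0<->N2 -> N0.N0=(alive,v0) N0.N1=(alive,v0) N0.N2=(dead,v2) N0.N3=(alive,v0) | N2.N0=(alive,v0) N2.N1=(alive,v0) N2.N2=(dead,v2) N2.N3=(alive,v0)
Op 9: gossip N3<->N1 -> N3.N0=(alive,v0) N3.N1=(alive,v0) N3.N2=(dead,v1) N3.N3=(alive,v0) | N1.N0=(alive,v0) N1.N1=(alive,v0) N1.N2=(dead,v1) N1.N3=(alive,v0)
Op 10: gossip N2<->N1 -> N2.N0=(alive,v0) N2.N1=(alive,v0) N2.N2=(dead,v2) N2.N3=(alive,v0) | N1.N0=(alive,v0) N1.N1=(alive,v0) N1.N2=(dead,v2) N1.N3=(alive,v0)
Op 11: gossip N1<->N3 -> N1.N0=(alive,v0) N1.N1=(alive,v0) N1.N2=(dead,v2) N1.N3=(alive,v0) | N3.N0=(alive,v0) N3.N1=(alive,v0) N3.N2=(dead,v2) N3.N3=(alive,v0)
Op 12: N3 marks N2=alive -> (alive,v3)

Answer: N0=alive,0 N1=alive,0 N2=dead,2 N3=alive,0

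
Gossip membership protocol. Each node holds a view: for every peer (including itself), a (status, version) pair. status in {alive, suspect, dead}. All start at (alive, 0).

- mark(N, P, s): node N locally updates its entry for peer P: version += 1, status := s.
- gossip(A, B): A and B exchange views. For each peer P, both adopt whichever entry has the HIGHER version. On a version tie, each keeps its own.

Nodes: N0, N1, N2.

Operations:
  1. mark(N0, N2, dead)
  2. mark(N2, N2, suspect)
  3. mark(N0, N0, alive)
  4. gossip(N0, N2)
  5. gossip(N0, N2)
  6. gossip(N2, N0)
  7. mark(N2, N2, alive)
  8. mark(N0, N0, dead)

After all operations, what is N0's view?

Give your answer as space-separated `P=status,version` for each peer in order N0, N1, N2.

Answer: N0=dead,2 N1=alive,0 N2=dead,1

Derivation:
Op 1: N0 marks N2=dead -> (dead,v1)
Op 2: N2 marks N2=suspect -> (suspect,v1)
Op 3: N0 marks N0=alive -> (alive,v1)
Op 4: gossip N0<->N2 -> N0.N0=(alive,v1) N0.N1=(alive,v0) N0.N2=(dead,v1) | N2.N0=(alive,v1) N2.N1=(alive,v0) N2.N2=(suspect,v1)
Op 5: gossip N0<->N2 -> N0.N0=(alive,v1) N0.N1=(alive,v0) N0.N2=(dead,v1) | N2.N0=(alive,v1) N2.N1=(alive,v0) N2.N2=(suspect,v1)
Op 6: gossip N2<->N0 -> N2.N0=(alive,v1) N2.N1=(alive,v0) N2.N2=(suspect,v1) | N0.N0=(alive,v1) N0.N1=(alive,v0) N0.N2=(dead,v1)
Op 7: N2 marks N2=alive -> (alive,v2)
Op 8: N0 marks N0=dead -> (dead,v2)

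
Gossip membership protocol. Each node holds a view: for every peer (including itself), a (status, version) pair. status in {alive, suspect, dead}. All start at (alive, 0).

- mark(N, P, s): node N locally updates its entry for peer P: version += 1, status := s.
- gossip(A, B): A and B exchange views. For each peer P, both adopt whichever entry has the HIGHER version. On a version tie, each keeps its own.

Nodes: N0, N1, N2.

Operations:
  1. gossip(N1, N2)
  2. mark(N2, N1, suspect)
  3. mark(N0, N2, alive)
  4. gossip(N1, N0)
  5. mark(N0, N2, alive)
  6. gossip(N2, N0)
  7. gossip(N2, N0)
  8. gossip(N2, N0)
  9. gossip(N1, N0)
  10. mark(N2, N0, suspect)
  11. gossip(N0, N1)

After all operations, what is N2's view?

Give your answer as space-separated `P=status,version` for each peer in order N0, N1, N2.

Op 1: gossip N1<->N2 -> N1.N0=(alive,v0) N1.N1=(alive,v0) N1.N2=(alive,v0) | N2.N0=(alive,v0) N2.N1=(alive,v0) N2.N2=(alive,v0)
Op 2: N2 marks N1=suspect -> (suspect,v1)
Op 3: N0 marks N2=alive -> (alive,v1)
Op 4: gossip N1<->N0 -> N1.N0=(alive,v0) N1.N1=(alive,v0) N1.N2=(alive,v1) | N0.N0=(alive,v0) N0.N1=(alive,v0) N0.N2=(alive,v1)
Op 5: N0 marks N2=alive -> (alive,v2)
Op 6: gossip N2<->N0 -> N2.N0=(alive,v0) N2.N1=(suspect,v1) N2.N2=(alive,v2) | N0.N0=(alive,v0) N0.N1=(suspect,v1) N0.N2=(alive,v2)
Op 7: gossip N2<->N0 -> N2.N0=(alive,v0) N2.N1=(suspect,v1) N2.N2=(alive,v2) | N0.N0=(alive,v0) N0.N1=(suspect,v1) N0.N2=(alive,v2)
Op 8: gossip N2<->N0 -> N2.N0=(alive,v0) N2.N1=(suspect,v1) N2.N2=(alive,v2) | N0.N0=(alive,v0) N0.N1=(suspect,v1) N0.N2=(alive,v2)
Op 9: gossip N1<->N0 -> N1.N0=(alive,v0) N1.N1=(suspect,v1) N1.N2=(alive,v2) | N0.N0=(alive,v0) N0.N1=(suspect,v1) N0.N2=(alive,v2)
Op 10: N2 marks N0=suspect -> (suspect,v1)
Op 11: gossip N0<->N1 -> N0.N0=(alive,v0) N0.N1=(suspect,v1) N0.N2=(alive,v2) | N1.N0=(alive,v0) N1.N1=(suspect,v1) N1.N2=(alive,v2)

Answer: N0=suspect,1 N1=suspect,1 N2=alive,2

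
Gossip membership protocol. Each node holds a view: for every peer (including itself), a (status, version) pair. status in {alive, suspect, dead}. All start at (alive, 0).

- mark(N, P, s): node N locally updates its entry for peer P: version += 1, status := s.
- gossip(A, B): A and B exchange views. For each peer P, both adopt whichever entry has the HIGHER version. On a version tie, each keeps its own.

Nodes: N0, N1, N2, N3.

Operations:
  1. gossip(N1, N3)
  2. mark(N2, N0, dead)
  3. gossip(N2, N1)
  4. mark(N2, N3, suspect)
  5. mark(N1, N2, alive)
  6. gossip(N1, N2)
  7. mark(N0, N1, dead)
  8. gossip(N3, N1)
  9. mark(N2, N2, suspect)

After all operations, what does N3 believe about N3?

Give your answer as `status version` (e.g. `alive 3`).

Op 1: gossip N1<->N3 -> N1.N0=(alive,v0) N1.N1=(alive,v0) N1.N2=(alive,v0) N1.N3=(alive,v0) | N3.N0=(alive,v0) N3.N1=(alive,v0) N3.N2=(alive,v0) N3.N3=(alive,v0)
Op 2: N2 marks N0=dead -> (dead,v1)
Op 3: gossip N2<->N1 -> N2.N0=(dead,v1) N2.N1=(alive,v0) N2.N2=(alive,v0) N2.N3=(alive,v0) | N1.N0=(dead,v1) N1.N1=(alive,v0) N1.N2=(alive,v0) N1.N3=(alive,v0)
Op 4: N2 marks N3=suspect -> (suspect,v1)
Op 5: N1 marks N2=alive -> (alive,v1)
Op 6: gossip N1<->N2 -> N1.N0=(dead,v1) N1.N1=(alive,v0) N1.N2=(alive,v1) N1.N3=(suspect,v1) | N2.N0=(dead,v1) N2.N1=(alive,v0) N2.N2=(alive,v1) N2.N3=(suspect,v1)
Op 7: N0 marks N1=dead -> (dead,v1)
Op 8: gossip N3<->N1 -> N3.N0=(dead,v1) N3.N1=(alive,v0) N3.N2=(alive,v1) N3.N3=(suspect,v1) | N1.N0=(dead,v1) N1.N1=(alive,v0) N1.N2=(alive,v1) N1.N3=(suspect,v1)
Op 9: N2 marks N2=suspect -> (suspect,v2)

Answer: suspect 1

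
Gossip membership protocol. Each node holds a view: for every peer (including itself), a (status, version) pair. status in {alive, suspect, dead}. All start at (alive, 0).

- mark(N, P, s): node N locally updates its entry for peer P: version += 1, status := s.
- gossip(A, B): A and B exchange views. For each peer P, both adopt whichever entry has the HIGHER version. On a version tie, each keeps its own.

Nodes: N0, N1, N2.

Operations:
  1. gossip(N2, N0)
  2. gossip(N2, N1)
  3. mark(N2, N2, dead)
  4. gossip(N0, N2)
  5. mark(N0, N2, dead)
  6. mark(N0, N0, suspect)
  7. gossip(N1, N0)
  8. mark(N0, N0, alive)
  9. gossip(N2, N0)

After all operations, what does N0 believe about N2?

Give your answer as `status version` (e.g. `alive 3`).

Op 1: gossip N2<->N0 -> N2.N0=(alive,v0) N2.N1=(alive,v0) N2.N2=(alive,v0) | N0.N0=(alive,v0) N0.N1=(alive,v0) N0.N2=(alive,v0)
Op 2: gossip N2<->N1 -> N2.N0=(alive,v0) N2.N1=(alive,v0) N2.N2=(alive,v0) | N1.N0=(alive,v0) N1.N1=(alive,v0) N1.N2=(alive,v0)
Op 3: N2 marks N2=dead -> (dead,v1)
Op 4: gossip N0<->N2 -> N0.N0=(alive,v0) N0.N1=(alive,v0) N0.N2=(dead,v1) | N2.N0=(alive,v0) N2.N1=(alive,v0) N2.N2=(dead,v1)
Op 5: N0 marks N2=dead -> (dead,v2)
Op 6: N0 marks N0=suspect -> (suspect,v1)
Op 7: gossip N1<->N0 -> N1.N0=(suspect,v1) N1.N1=(alive,v0) N1.N2=(dead,v2) | N0.N0=(suspect,v1) N0.N1=(alive,v0) N0.N2=(dead,v2)
Op 8: N0 marks N0=alive -> (alive,v2)
Op 9: gossip N2<->N0 -> N2.N0=(alive,v2) N2.N1=(alive,v0) N2.N2=(dead,v2) | N0.N0=(alive,v2) N0.N1=(alive,v0) N0.N2=(dead,v2)

Answer: dead 2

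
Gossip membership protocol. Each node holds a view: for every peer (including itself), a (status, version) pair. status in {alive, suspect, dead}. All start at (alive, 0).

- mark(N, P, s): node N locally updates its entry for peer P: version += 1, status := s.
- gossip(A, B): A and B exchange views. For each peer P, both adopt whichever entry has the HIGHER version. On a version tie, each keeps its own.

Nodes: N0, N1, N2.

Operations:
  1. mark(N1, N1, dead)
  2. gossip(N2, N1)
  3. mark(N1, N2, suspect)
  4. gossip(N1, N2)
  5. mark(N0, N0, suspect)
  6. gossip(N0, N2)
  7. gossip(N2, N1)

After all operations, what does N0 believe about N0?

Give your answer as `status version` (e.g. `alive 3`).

Answer: suspect 1

Derivation:
Op 1: N1 marks N1=dead -> (dead,v1)
Op 2: gossip N2<->N1 -> N2.N0=(alive,v0) N2.N1=(dead,v1) N2.N2=(alive,v0) | N1.N0=(alive,v0) N1.N1=(dead,v1) N1.N2=(alive,v0)
Op 3: N1 marks N2=suspect -> (suspect,v1)
Op 4: gossip N1<->N2 -> N1.N0=(alive,v0) N1.N1=(dead,v1) N1.N2=(suspect,v1) | N2.N0=(alive,v0) N2.N1=(dead,v1) N2.N2=(suspect,v1)
Op 5: N0 marks N0=suspect -> (suspect,v1)
Op 6: gossip N0<->N2 -> N0.N0=(suspect,v1) N0.N1=(dead,v1) N0.N2=(suspect,v1) | N2.N0=(suspect,v1) N2.N1=(dead,v1) N2.N2=(suspect,v1)
Op 7: gossip N2<->N1 -> N2.N0=(suspect,v1) N2.N1=(dead,v1) N2.N2=(suspect,v1) | N1.N0=(suspect,v1) N1.N1=(dead,v1) N1.N2=(suspect,v1)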